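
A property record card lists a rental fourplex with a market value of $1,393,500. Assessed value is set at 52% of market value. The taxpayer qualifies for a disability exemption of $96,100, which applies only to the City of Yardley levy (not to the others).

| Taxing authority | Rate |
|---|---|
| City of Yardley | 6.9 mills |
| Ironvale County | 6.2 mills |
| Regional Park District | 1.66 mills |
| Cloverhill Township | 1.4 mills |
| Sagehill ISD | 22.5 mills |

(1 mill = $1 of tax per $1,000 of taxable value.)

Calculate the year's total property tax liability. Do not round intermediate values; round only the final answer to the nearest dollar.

$27,351

Assessed value = $1,393,500 × 0.52 = $724,620
City of Yardley: ($724,620 − $96,100) × 0.0069 = $628,520 × 0.0069 = $4,336.788
Ironvale County: $724,620 × 0.0062 = $4,492.644
Regional Park District: $724,620 × 0.00166 = $1,202.8692
Cloverhill Township: $724,620 × 0.0014 = $1,014.468
Sagehill ISD: $724,620 × 0.0225 = $16,303.95
Total = $27,350.7192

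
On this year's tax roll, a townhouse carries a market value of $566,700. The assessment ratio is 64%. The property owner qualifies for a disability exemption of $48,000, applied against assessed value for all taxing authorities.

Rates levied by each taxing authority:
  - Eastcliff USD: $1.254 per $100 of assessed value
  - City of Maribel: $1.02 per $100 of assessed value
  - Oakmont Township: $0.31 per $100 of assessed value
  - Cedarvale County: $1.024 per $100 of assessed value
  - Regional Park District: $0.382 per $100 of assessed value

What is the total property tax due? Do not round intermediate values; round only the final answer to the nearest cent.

Assessed value = $566,700 × 0.64 = $362,688
Taxable value = $362,688 − $48,000 = $314,688
Eastcliff USD: $314,688 × 0.01254 = $3,946.18752
City of Maribel: $314,688 × 0.0102 = $3,209.8176
Oakmont Township: $314,688 × 0.0031 = $975.5328
Cedarvale County: $314,688 × 0.01024 = $3,222.40512
Regional Park District: $314,688 × 0.00382 = $1,202.10816
Total = $3,946.18752 + $3,209.8176 + $975.5328 + $3,222.40512 + $1,202.10816 = $12,556.0512

$12,556.05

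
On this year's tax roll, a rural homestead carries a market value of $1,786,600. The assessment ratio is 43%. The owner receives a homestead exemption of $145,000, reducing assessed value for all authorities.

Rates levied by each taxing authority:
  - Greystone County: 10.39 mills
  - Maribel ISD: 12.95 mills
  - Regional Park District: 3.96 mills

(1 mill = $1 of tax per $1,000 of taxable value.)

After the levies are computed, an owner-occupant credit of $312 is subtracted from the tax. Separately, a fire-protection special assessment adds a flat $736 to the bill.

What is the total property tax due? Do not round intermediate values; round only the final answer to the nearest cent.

$17,438.40

Assessed value = $1,786,600 × 0.43 = $768,238
Taxable value = $768,238 − $145,000 = $623,238
Greystone County: $623,238 × 0.01039 = $6,475.44282
Maribel ISD: $623,238 × 0.01295 = $8,070.9321
Regional Park District: $623,238 × 0.00396 = $2,468.02248
Levies subtotal = $17,014.3974
After credit = $17,014.3974 − $312 = $16,702.3974
Total = $16,702.3974 + $736 = $17,438.3974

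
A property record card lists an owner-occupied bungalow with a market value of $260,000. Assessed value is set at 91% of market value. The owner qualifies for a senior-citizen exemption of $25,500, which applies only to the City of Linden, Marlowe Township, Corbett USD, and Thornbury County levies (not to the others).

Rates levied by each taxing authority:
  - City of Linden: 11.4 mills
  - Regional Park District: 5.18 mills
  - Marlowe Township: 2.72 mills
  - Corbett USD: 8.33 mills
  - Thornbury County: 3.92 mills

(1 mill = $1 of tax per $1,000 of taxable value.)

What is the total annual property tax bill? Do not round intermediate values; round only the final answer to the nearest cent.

Assessed value = $260,000 × 0.91 = $236,600
City of Linden: ($236,600 − $25,500) × 0.0114 = $211,100 × 0.0114 = $2,406.54
Regional Park District: $236,600 × 0.00518 = $1,225.588
Marlowe Township: ($236,600 − $25,500) × 0.00272 = $211,100 × 0.00272 = $574.192
Corbett USD: ($236,600 − $25,500) × 0.00833 = $211,100 × 0.00833 = $1,758.463
Thornbury County: ($236,600 − $25,500) × 0.00392 = $211,100 × 0.00392 = $827.512
Total = $6,792.295

$6,792.30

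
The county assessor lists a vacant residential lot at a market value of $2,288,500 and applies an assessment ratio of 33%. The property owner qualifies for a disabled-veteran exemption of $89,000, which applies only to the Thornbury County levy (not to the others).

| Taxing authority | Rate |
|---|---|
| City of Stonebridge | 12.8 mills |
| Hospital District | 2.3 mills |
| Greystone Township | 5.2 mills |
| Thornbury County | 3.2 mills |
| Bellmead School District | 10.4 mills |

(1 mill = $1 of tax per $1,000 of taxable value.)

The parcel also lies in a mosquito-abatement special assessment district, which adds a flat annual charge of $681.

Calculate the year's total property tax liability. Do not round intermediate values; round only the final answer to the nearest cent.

$25,997.65

Assessed value = $2,288,500 × 0.33 = $755,205
City of Stonebridge: $755,205 × 0.0128 = $9,666.624
Hospital District: $755,205 × 0.0023 = $1,736.9715
Greystone Township: $755,205 × 0.0052 = $3,927.066
Thornbury County: ($755,205 − $89,000) × 0.0032 = $666,205 × 0.0032 = $2,131.856
Bellmead School District: $755,205 × 0.0104 = $7,854.132
Levies subtotal = $25,316.6495
Total = $25,316.6495 + $681 = $25,997.6495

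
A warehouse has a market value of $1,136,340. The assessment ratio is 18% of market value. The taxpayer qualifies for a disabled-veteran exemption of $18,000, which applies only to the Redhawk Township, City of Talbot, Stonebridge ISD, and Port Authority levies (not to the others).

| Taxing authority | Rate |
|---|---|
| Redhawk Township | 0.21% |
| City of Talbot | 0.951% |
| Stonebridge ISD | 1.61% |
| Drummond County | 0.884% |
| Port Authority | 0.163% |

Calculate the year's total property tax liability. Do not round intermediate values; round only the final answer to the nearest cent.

Assessed value = $1,136,340 × 0.18 = $204,541.2
Redhawk Township: ($204,541.2 − $18,000) × 0.0021 = $186,541.2 × 0.0021 = $391.73652
City of Talbot: ($204,541.2 − $18,000) × 0.00951 = $186,541.2 × 0.00951 = $1,774.006812
Stonebridge ISD: ($204,541.2 − $18,000) × 0.0161 = $186,541.2 × 0.0161 = $3,003.31332
Drummond County: $204,541.2 × 0.00884 = $1,808.144208
Port Authority: ($204,541.2 − $18,000) × 0.00163 = $186,541.2 × 0.00163 = $304.062156
Total = $7,281.263016

$7,281.26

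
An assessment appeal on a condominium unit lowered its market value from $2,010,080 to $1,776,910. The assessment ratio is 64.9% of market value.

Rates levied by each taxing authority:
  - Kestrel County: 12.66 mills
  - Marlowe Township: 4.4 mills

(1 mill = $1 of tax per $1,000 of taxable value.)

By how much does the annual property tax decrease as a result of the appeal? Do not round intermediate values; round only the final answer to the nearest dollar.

$2,582

Old assessed value = $2,010,080 × 0.649 = $1,304,541.92
New assessed value = $1,776,910 × 0.649 = $1,153,214.59
Combined rate = 0.01266 + 0.0044 = 0.01706
Old tax = $1,304,541.92 × 0.01706 = $22,255.4851552
New tax = $1,153,214.59 × 0.01706 = $19,673.8409054
Reduction = $22,255.4851552 − $19,673.8409054 = $2,581.6442498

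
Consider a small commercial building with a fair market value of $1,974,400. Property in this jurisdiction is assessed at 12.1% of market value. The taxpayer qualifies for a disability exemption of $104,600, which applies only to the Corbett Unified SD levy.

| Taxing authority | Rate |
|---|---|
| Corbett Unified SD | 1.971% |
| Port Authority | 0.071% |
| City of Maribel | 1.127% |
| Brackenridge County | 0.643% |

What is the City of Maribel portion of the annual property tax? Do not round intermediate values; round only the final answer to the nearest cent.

$2,692.43

Assessed value = $1,974,400 × 0.121 = $238,902.4
City of Maribel taxable value = $238,902.4 (exemption does not apply)
City of Maribel levy = $238,902.4 × 0.01127 = $2,692.430048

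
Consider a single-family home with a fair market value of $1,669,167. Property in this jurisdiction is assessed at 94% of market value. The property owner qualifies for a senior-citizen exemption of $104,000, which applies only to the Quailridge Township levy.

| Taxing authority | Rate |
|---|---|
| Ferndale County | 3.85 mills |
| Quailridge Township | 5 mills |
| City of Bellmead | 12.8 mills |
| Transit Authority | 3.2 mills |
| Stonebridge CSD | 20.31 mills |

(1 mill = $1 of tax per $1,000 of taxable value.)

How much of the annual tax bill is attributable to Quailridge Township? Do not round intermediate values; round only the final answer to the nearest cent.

$7,325.08

Assessed value = $1,669,167 × 0.94 = $1,569,016.98
Quailridge Township taxable value = $1,569,016.98 − $104,000 = $1,465,016.98
Quailridge Township levy = $1,465,016.98 × 0.005 = $7,325.0849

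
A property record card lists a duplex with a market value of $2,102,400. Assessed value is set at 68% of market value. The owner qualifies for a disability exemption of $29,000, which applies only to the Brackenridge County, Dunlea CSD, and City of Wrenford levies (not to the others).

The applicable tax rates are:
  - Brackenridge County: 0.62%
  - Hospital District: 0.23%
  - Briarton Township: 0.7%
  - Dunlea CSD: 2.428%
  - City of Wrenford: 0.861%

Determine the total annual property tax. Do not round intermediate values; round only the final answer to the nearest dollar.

Assessed value = $2,102,400 × 0.68 = $1,429,632
Brackenridge County: ($1,429,632 − $29,000) × 0.0062 = $1,400,632 × 0.0062 = $8,683.9184
Hospital District: $1,429,632 × 0.0023 = $3,288.1536
Briarton Township: $1,429,632 × 0.007 = $10,007.424
Dunlea CSD: ($1,429,632 − $29,000) × 0.02428 = $1,400,632 × 0.02428 = $34,007.34496
City of Wrenford: ($1,429,632 − $29,000) × 0.00861 = $1,400,632 × 0.00861 = $12,059.44152
Total = $68,046.28248

$68,046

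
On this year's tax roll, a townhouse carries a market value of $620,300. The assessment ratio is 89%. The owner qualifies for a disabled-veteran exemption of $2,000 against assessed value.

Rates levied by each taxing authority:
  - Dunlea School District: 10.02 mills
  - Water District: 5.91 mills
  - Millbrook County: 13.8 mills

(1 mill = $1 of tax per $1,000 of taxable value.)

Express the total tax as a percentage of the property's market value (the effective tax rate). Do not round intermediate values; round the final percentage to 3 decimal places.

2.636%

Assessed value = $620,300 × 0.89 = $552,067
Taxable value = $552,067 − $2,000 = $550,067
Dunlea School District: $550,067 × 0.01002 = $5,511.67134
Water District: $550,067 × 0.00591 = $3,250.89597
Millbrook County: $550,067 × 0.0138 = $7,590.9246
Total tax = $16,353.49191
Effective rate = $16,353.49191 ÷ $620,300 = 2.636% of market value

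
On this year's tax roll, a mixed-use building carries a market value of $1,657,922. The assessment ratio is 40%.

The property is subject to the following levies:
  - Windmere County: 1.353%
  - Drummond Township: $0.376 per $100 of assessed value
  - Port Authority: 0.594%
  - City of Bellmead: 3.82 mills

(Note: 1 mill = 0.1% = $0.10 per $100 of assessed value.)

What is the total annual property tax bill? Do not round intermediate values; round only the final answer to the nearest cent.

$17,938.72

Assessed value = $1,657,922 × 0.4 = $663,168.8
Windmere County: $663,168.8 × 0.01353 = $8,972.673864
Drummond Township: $663,168.8 × 0.00376 = $2,493.514688
Port Authority: $663,168.8 × 0.00594 = $3,939.222672
City of Bellmead: $663,168.8 × 0.00382 = $2,533.304816
Total = $17,938.71604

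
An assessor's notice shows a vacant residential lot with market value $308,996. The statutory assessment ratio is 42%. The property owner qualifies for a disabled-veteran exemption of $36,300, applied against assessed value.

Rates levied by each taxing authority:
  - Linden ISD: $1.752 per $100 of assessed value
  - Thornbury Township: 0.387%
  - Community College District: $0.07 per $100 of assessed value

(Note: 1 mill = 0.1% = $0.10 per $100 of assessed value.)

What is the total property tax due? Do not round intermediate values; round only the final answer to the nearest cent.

$2,064.94

Assessed value = $308,996 × 0.42 = $129,778.32
Taxable value = $129,778.32 − $36,300 = $93,478.32
Linden ISD: $93,478.32 × 0.01752 = $1,637.7401664
Thornbury Township: $93,478.32 × 0.00387 = $361.7610984
Community College District: $93,478.32 × 0.0007 = $65.434824
Total = $2,064.9360888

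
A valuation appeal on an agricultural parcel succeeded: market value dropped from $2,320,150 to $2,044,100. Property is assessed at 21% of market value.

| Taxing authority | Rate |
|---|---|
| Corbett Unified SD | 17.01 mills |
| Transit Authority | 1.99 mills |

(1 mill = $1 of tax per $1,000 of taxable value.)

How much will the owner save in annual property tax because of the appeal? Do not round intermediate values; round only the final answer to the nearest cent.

Old assessed value = $2,320,150 × 0.21 = $487,231.5
New assessed value = $2,044,100 × 0.21 = $429,261
Combined rate = 0.01701 + 0.00199 = 0.019
Old tax = $487,231.5 × 0.019 = $9,257.3985
New tax = $429,261 × 0.019 = $8,155.959
Reduction = $9,257.3985 − $8,155.959 = $1,101.4395

$1,101.44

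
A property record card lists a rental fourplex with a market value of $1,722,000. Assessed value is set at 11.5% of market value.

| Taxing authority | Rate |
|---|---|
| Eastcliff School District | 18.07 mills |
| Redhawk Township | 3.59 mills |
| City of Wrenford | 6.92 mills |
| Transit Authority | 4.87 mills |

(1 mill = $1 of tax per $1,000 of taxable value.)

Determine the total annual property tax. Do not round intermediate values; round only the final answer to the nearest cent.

Assessed value = $1,722,000 × 0.115 = $198,030
Eastcliff School District: $198,030 × 0.01807 = $3,578.4021
Redhawk Township: $198,030 × 0.00359 = $710.9277
City of Wrenford: $198,030 × 0.00692 = $1,370.3676
Transit Authority: $198,030 × 0.00487 = $964.4061
Total = $3,578.4021 + $710.9277 + $1,370.3676 + $964.4061 = $6,624.1035

$6,624.10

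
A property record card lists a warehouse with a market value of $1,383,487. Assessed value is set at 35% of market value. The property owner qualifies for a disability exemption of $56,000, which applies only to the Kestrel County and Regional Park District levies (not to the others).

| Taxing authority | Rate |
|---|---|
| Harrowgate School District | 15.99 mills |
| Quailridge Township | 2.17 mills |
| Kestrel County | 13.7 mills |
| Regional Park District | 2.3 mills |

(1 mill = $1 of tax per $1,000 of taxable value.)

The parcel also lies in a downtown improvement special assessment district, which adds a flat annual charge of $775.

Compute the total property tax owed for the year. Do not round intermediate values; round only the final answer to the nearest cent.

Assessed value = $1,383,487 × 0.35 = $484,220.45
Harrowgate School District: $484,220.45 × 0.01599 = $7,742.6849955
Quailridge Township: $484,220.45 × 0.00217 = $1,050.7583765
Kestrel County: ($484,220.45 − $56,000) × 0.0137 = $428,220.45 × 0.0137 = $5,866.620165
Regional Park District: ($484,220.45 − $56,000) × 0.0023 = $428,220.45 × 0.0023 = $984.907035
Levies subtotal = $15,644.970572
Total = $15,644.970572 + $775 = $16,419.970572

$16,419.97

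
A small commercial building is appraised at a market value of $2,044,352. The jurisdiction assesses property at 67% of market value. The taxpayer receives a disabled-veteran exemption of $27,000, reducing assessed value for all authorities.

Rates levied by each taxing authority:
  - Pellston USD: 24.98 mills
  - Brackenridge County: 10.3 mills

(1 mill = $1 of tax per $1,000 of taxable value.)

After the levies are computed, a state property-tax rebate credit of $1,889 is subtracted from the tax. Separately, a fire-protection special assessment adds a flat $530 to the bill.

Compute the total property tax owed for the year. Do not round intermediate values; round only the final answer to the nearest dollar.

Assessed value = $2,044,352 × 0.67 = $1,369,715.84
Taxable value = $1,369,715.84 − $27,000 = $1,342,715.84
Pellston USD: $1,342,715.84 × 0.02498 = $33,541.0416832
Brackenridge County: $1,342,715.84 × 0.0103 = $13,829.973152
Levies subtotal = $47,371.0148352
After credit = $47,371.0148352 − $1,889 = $45,482.0148352
Total = $45,482.0148352 + $530 = $46,012.0148352

$46,012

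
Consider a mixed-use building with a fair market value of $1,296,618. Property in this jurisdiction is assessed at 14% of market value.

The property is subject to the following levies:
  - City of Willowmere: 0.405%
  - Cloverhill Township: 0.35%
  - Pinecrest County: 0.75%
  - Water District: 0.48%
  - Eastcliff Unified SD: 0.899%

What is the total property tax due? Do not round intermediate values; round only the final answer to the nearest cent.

Assessed value = $1,296,618 × 0.14 = $181,526.52
City of Willowmere: $181,526.52 × 0.00405 = $735.182406
Cloverhill Township: $181,526.52 × 0.0035 = $635.34282
Pinecrest County: $181,526.52 × 0.0075 = $1,361.4489
Water District: $181,526.52 × 0.0048 = $871.327296
Eastcliff Unified SD: $181,526.52 × 0.00899 = $1,631.9234148
Total = $735.182406 + $635.34282 + $1,361.4489 + $871.327296 + $1,631.9234148 = $5,235.2248368

$5,235.22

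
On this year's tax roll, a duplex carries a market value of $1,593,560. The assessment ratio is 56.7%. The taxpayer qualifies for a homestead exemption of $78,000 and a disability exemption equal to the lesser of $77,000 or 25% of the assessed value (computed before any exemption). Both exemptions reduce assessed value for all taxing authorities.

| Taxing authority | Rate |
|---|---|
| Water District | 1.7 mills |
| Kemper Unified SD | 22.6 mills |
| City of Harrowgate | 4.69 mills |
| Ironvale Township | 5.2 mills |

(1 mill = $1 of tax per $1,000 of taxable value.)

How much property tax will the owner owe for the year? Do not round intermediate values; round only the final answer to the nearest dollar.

Assessed value = $1,593,560 × 0.567 = $903,548.52
Disability exemption = min($77,000, 25% × $903,548.52) = min($77,000, $225,887.13) = $77,000 (dollar cap binds)
Taxable value = $903,548.52 − $78,000 − $77,000 = $748,548.52
Water District: $748,548.52 × 0.0017 = $1,272.532484
Kemper Unified SD: $748,548.52 × 0.0226 = $16,917.196552
City of Harrowgate: $748,548.52 × 0.00469 = $3,510.6925588
Ironvale Township: $748,548.52 × 0.0052 = $3,892.452304
Total = $25,592.8738988

$25,593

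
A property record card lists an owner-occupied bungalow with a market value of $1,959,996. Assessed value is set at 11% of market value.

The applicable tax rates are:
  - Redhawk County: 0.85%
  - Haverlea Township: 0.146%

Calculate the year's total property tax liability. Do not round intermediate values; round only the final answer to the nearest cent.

$2,147.37

Assessed value = $1,959,996 × 0.11 = $215,599.56
Redhawk County: $215,599.56 × 0.0085 = $1,832.59626
Haverlea Township: $215,599.56 × 0.00146 = $314.7753576
Total = $1,832.59626 + $314.7753576 = $2,147.3716176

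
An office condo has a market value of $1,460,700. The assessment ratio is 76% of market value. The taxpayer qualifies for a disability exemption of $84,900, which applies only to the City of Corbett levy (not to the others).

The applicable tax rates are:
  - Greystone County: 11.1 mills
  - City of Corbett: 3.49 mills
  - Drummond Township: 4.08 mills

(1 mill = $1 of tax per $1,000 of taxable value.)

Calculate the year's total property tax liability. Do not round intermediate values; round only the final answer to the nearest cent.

Assessed value = $1,460,700 × 0.76 = $1,110,132
Greystone County: $1,110,132 × 0.0111 = $12,322.4652
City of Corbett: ($1,110,132 − $84,900) × 0.00349 = $1,025,232 × 0.00349 = $3,578.05968
Drummond Township: $1,110,132 × 0.00408 = $4,529.33856
Total = $20,429.86344

$20,429.86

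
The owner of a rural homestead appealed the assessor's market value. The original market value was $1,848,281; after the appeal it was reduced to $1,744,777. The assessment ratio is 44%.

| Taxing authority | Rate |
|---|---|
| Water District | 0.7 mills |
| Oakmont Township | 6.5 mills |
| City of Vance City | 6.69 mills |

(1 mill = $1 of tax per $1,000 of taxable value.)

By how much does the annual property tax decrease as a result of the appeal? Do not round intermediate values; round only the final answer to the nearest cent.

$632.58

Old assessed value = $1,848,281 × 0.44 = $813,243.64
New assessed value = $1,744,777 × 0.44 = $767,701.88
Combined rate = 0.0007 + 0.0065 + 0.00669 = 0.01389
Old tax = $813,243.64 × 0.01389 = $11,295.9541596
New tax = $767,701.88 × 0.01389 = $10,663.3791132
Reduction = $11,295.9541596 − $10,663.3791132 = $632.5750464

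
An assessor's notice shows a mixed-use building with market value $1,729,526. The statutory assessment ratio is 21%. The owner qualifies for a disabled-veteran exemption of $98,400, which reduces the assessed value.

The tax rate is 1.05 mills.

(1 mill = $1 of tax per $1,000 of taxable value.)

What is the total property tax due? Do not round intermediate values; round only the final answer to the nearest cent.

$278.04

Assessed value = $1,729,526 × 0.21 = $363,200.46
Taxable value = $363,200.46 − $98,400 = $264,800.46
Tax = $264,800.46 × 0.00105 = $278.040483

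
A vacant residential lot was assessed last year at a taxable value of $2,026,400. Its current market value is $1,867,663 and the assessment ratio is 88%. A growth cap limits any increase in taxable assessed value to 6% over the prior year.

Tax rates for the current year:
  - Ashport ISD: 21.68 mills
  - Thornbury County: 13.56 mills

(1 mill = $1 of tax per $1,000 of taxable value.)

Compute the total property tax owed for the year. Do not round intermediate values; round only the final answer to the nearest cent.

$57,918.47

Uncapped assessed value = $1,867,663 × 0.88 = $1,643,543.44
Cap limit = $2,026,400 × 1.06 = $2,147,984
Taxable assessed value = min($1,643,543.44, $2,147,984) = $1,643,543.44 (cap does not bind)
Ashport ISD: $1,643,543.44 × 0.02168 = $35,632.0217792
Thornbury County: $1,643,543.44 × 0.01356 = $22,286.4490464
Total = $57,918.4708256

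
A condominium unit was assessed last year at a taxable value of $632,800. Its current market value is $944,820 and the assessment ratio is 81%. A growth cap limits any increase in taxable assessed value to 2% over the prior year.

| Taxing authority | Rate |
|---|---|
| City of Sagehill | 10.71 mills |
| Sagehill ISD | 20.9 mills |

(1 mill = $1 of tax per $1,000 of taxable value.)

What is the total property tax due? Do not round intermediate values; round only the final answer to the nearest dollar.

$20,403

Uncapped assessed value = $944,820 × 0.81 = $765,304.2
Cap limit = $632,800 × 1.02 = $645,456
Taxable assessed value = min($765,304.2, $645,456) = $645,456 (cap binds)
City of Sagehill: $645,456 × 0.01071 = $6,912.83376
Sagehill ISD: $645,456 × 0.0209 = $13,490.0304
Total = $20,402.86416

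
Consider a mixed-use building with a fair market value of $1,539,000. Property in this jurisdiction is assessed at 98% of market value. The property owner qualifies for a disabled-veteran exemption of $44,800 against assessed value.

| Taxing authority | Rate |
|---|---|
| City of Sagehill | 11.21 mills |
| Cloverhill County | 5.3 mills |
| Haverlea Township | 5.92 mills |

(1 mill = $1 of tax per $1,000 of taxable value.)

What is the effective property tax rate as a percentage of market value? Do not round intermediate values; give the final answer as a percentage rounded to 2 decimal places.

Assessed value = $1,539,000 × 0.98 = $1,508,220
Taxable value = $1,508,220 − $44,800 = $1,463,420
City of Sagehill: $1,463,420 × 0.01121 = $16,404.9382
Cloverhill County: $1,463,420 × 0.0053 = $7,756.126
Haverlea Township: $1,463,420 × 0.00592 = $8,663.4464
Total tax = $32,824.5106
Effective rate = $32,824.5106 ÷ $1,539,000 = 2.13% of market value

2.13%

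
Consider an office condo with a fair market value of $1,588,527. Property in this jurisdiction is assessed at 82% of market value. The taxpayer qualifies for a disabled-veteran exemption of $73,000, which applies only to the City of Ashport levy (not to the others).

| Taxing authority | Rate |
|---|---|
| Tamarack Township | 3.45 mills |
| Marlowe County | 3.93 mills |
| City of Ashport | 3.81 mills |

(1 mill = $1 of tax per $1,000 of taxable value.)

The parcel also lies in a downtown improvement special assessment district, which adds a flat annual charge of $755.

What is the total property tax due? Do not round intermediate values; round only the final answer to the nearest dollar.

$15,053

Assessed value = $1,588,527 × 0.82 = $1,302,592.14
Tamarack Township: $1,302,592.14 × 0.00345 = $4,493.942883
Marlowe County: $1,302,592.14 × 0.00393 = $5,119.1871102
City of Ashport: ($1,302,592.14 − $73,000) × 0.00381 = $1,229,592.14 × 0.00381 = $4,684.7460534
Levies subtotal = $14,297.8760466
Total = $14,297.8760466 + $755 = $15,052.8760466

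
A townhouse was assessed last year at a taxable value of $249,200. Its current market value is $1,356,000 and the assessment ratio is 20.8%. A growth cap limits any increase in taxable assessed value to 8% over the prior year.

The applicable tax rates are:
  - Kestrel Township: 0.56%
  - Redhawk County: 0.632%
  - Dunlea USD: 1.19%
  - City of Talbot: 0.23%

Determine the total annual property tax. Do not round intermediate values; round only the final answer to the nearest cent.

$7,029.83

Uncapped assessed value = $1,356,000 × 0.208 = $282,048
Cap limit = $249,200 × 1.08 = $269,136
Taxable assessed value = min($282,048, $269,136) = $269,136 (cap binds)
Kestrel Township: $269,136 × 0.0056 = $1,507.1616
Redhawk County: $269,136 × 0.00632 = $1,700.93952
Dunlea USD: $269,136 × 0.0119 = $3,202.7184
City of Talbot: $269,136 × 0.0023 = $619.0128
Total = $7,029.83232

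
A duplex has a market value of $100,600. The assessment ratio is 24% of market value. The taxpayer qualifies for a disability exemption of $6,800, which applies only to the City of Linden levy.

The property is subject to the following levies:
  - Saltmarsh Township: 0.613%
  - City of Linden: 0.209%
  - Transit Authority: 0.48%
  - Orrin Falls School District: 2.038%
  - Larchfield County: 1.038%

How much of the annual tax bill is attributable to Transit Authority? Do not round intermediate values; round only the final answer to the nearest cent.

$115.89

Assessed value = $100,600 × 0.24 = $24,144
Transit Authority taxable value = $24,144 (exemption does not apply)
Transit Authority levy = $24,144 × 0.0048 = $115.8912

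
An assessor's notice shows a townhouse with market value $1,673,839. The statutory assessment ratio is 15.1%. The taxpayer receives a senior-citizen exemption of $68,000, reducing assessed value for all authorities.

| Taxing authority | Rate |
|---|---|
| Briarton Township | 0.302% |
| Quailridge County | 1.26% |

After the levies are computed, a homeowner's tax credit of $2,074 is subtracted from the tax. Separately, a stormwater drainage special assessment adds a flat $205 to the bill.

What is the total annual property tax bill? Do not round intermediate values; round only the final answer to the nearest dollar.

$1,017

Assessed value = $1,673,839 × 0.151 = $252,749.689
Taxable value = $252,749.689 − $68,000 = $184,749.689
Briarton Township: $184,749.689 × 0.00302 = $557.94406078
Quailridge County: $184,749.689 × 0.0126 = $2,327.8460814
Levies subtotal = $2,885.79014218
After credit = $2,885.79014218 − $2,074 = $811.79014218
Total = $811.79014218 + $205 = $1,016.79014218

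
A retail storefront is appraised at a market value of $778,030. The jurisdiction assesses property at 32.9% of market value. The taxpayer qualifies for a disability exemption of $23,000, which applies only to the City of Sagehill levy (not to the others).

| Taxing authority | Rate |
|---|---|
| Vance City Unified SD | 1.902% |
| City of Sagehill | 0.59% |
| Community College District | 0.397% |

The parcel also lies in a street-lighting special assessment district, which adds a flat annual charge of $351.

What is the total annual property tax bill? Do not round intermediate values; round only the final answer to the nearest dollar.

$7,610

Assessed value = $778,030 × 0.329 = $255,971.87
Vance City Unified SD: $255,971.87 × 0.01902 = $4,868.5849674
City of Sagehill: ($255,971.87 − $23,000) × 0.0059 = $232,971.87 × 0.0059 = $1,374.534033
Community College District: $255,971.87 × 0.00397 = $1,016.2083239
Levies subtotal = $7,259.3273243
Total = $7,259.3273243 + $351 = $7,610.3273243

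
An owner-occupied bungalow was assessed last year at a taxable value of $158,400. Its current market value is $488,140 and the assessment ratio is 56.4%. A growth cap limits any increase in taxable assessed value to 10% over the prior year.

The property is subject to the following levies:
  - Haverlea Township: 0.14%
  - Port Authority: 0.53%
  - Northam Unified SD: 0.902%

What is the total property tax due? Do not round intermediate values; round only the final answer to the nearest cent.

Uncapped assessed value = $488,140 × 0.564 = $275,310.96
Cap limit = $158,400 × 1.1 = $174,240
Taxable assessed value = min($275,310.96, $174,240) = $174,240 (cap binds)
Haverlea Township: $174,240 × 0.0014 = $243.936
Port Authority: $174,240 × 0.0053 = $923.472
Northam Unified SD: $174,240 × 0.00902 = $1,571.6448
Total = $2,739.0528

$2,739.05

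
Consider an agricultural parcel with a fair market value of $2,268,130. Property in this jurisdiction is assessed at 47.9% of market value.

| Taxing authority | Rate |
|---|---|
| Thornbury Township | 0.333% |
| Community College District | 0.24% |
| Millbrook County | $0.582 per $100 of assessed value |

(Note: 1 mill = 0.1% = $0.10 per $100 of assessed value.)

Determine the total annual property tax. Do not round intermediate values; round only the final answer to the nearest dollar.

$12,548

Assessed value = $2,268,130 × 0.479 = $1,086,434.27
Thornbury Township: $1,086,434.27 × 0.00333 = $3,617.8261191
Community College District: $1,086,434.27 × 0.0024 = $2,607.442248
Millbrook County: $1,086,434.27 × 0.00582 = $6,323.0474514
Total = $12,548.3158185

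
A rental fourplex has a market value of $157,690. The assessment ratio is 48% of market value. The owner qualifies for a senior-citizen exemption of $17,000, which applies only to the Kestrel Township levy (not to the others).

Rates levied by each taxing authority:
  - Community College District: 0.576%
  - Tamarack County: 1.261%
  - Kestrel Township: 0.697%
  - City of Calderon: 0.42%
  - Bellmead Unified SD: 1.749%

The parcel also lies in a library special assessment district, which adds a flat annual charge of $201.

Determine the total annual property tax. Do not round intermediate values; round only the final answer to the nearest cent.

$3,642.27

Assessed value = $157,690 × 0.48 = $75,691.2
Community College District: $75,691.2 × 0.00576 = $435.981312
Tamarack County: $75,691.2 × 0.01261 = $954.466032
Kestrel Township: ($75,691.2 − $17,000) × 0.00697 = $58,691.2 × 0.00697 = $409.077664
City of Calderon: $75,691.2 × 0.0042 = $317.90304
Bellmead Unified SD: $75,691.2 × 0.01749 = $1,323.839088
Levies subtotal = $3,441.267136
Total = $3,441.267136 + $201 = $3,642.267136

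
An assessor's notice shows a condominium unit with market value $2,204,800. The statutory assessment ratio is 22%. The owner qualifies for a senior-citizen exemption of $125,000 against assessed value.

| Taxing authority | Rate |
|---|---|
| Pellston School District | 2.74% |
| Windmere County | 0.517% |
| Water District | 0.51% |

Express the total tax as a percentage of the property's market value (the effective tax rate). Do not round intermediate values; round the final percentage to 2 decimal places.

0.62%

Assessed value = $2,204,800 × 0.22 = $485,056
Taxable value = $485,056 − $125,000 = $360,056
Pellston School District: $360,056 × 0.0274 = $9,865.5344
Windmere County: $360,056 × 0.00517 = $1,861.48952
Water District: $360,056 × 0.0051 = $1,836.2856
Total tax = $13,563.30952
Effective rate = $13,563.30952 ÷ $2,204,800 = 0.62% of market value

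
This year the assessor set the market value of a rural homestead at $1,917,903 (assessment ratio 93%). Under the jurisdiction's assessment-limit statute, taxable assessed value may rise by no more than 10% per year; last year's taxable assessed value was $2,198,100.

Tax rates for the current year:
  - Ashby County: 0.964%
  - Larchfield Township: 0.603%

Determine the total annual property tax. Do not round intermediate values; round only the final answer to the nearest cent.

Uncapped assessed value = $1,917,903 × 0.93 = $1,783,649.79
Cap limit = $2,198,100 × 1.1 = $2,417,910
Taxable assessed value = min($1,783,649.79, $2,417,910) = $1,783,649.79 (cap does not bind)
Ashby County: $1,783,649.79 × 0.00964 = $17,194.3839756
Larchfield Township: $1,783,649.79 × 0.00603 = $10,755.4082337
Total = $27,949.7922093

$27,949.79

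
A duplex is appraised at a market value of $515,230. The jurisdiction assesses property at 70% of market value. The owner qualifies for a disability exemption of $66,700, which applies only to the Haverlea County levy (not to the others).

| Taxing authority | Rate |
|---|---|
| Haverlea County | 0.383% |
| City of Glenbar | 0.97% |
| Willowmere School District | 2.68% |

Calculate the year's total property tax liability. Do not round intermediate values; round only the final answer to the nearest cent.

$14,290.00

Assessed value = $515,230 × 0.7 = $360,661
Haverlea County: ($360,661 − $66,700) × 0.00383 = $293,961 × 0.00383 = $1,125.87063
City of Glenbar: $360,661 × 0.0097 = $3,498.4117
Willowmere School District: $360,661 × 0.0268 = $9,665.7148
Total = $14,289.99713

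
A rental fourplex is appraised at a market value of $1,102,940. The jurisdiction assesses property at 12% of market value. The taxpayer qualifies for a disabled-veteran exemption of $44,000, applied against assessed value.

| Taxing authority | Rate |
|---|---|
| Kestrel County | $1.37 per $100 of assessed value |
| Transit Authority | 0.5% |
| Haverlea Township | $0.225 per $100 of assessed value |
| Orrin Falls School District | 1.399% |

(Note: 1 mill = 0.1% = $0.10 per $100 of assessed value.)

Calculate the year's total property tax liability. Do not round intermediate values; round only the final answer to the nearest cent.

Assessed value = $1,102,940 × 0.12 = $132,352.8
Taxable value = $132,352.8 − $44,000 = $88,352.8
Kestrel County: $88,352.8 × 0.0137 = $1,210.43336
Transit Authority: $88,352.8 × 0.005 = $441.764
Haverlea Township: $88,352.8 × 0.00225 = $198.7938
Orrin Falls School District: $88,352.8 × 0.01399 = $1,236.055672
Total = $3,087.046832

$3,087.05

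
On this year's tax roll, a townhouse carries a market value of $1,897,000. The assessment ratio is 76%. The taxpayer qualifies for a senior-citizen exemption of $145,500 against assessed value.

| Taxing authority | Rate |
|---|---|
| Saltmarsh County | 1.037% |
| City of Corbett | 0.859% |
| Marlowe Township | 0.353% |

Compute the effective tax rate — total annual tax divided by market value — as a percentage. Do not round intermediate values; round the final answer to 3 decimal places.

Assessed value = $1,897,000 × 0.76 = $1,441,720
Taxable value = $1,441,720 − $145,500 = $1,296,220
Saltmarsh County: $1,296,220 × 0.01037 = $13,441.8014
City of Corbett: $1,296,220 × 0.00859 = $11,134.5298
Marlowe Township: $1,296,220 × 0.00353 = $4,575.6566
Total tax = $29,151.9878
Effective rate = $29,151.9878 ÷ $1,897,000 = 1.537% of market value

1.537%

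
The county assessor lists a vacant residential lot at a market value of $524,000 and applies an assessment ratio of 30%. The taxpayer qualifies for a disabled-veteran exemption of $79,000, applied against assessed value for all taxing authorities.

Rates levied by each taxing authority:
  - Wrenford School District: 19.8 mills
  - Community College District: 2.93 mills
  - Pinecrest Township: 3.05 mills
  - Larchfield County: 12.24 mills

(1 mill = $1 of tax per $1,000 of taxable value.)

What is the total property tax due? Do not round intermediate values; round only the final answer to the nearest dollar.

Assessed value = $524,000 × 0.3 = $157,200
Taxable value = $157,200 − $79,000 = $78,200
Wrenford School District: $78,200 × 0.0198 = $1,548.36
Community College District: $78,200 × 0.00293 = $229.126
Pinecrest Township: $78,200 × 0.00305 = $238.51
Larchfield County: $78,200 × 0.01224 = $957.168
Total = $1,548.36 + $229.126 + $238.51 + $957.168 = $2,973.164

$2,973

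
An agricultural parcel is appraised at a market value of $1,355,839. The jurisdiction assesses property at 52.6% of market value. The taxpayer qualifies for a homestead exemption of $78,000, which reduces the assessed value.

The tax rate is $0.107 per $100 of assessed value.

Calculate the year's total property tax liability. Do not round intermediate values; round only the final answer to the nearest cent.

$679.63

Assessed value = $1,355,839 × 0.526 = $713,171.314
Taxable value = $713,171.314 − $78,000 = $635,171.314
Tax = $635,171.314 × 0.00107 = $679.63330598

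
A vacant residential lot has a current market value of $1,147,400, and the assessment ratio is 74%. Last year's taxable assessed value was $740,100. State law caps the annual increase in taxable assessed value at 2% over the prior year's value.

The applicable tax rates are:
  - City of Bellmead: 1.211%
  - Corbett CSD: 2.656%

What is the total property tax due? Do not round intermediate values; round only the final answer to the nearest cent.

$29,192.06

Uncapped assessed value = $1,147,400 × 0.74 = $849,076
Cap limit = $740,100 × 1.02 = $754,902
Taxable assessed value = min($849,076, $754,902) = $754,902 (cap binds)
City of Bellmead: $754,902 × 0.01211 = $9,141.86322
Corbett CSD: $754,902 × 0.02656 = $20,050.19712
Total = $29,192.06034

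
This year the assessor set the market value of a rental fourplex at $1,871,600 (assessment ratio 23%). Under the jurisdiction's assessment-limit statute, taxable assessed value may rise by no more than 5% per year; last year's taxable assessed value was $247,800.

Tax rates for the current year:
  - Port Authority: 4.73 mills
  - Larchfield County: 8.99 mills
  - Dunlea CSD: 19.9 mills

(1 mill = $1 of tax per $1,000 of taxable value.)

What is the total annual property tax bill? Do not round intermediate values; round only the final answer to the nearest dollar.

Uncapped assessed value = $1,871,600 × 0.23 = $430,468
Cap limit = $247,800 × 1.05 = $260,190
Taxable assessed value = min($430,468, $260,190) = $260,190 (cap binds)
Port Authority: $260,190 × 0.00473 = $1,230.6987
Larchfield County: $260,190 × 0.00899 = $2,339.1081
Dunlea CSD: $260,190 × 0.0199 = $5,177.781
Total = $8,747.5878

$8,748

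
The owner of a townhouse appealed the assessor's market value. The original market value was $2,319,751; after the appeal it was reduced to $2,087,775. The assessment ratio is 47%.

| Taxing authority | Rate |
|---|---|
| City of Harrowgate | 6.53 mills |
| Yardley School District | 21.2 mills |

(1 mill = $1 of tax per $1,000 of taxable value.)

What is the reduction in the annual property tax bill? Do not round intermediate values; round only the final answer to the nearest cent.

$3,023.37

Old assessed value = $2,319,751 × 0.47 = $1,090,282.97
New assessed value = $2,087,775 × 0.47 = $981,254.25
Combined rate = 0.00653 + 0.0212 = 0.02773
Old tax = $1,090,282.97 × 0.02773 = $30,233.5467581
New tax = $981,254.25 × 0.02773 = $27,210.1803525
Reduction = $30,233.5467581 − $27,210.1803525 = $3,023.3664056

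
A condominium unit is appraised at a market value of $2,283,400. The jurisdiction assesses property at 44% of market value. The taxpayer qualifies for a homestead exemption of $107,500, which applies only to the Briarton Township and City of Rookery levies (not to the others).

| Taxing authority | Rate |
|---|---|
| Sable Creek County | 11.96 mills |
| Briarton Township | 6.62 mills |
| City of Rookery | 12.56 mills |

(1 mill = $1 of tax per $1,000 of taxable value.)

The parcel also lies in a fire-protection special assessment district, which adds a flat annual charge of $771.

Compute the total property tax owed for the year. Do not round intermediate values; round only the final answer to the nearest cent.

Assessed value = $2,283,400 × 0.44 = $1,004,696
Sable Creek County: $1,004,696 × 0.01196 = $12,016.16416
Briarton Township: ($1,004,696 − $107,500) × 0.00662 = $897,196 × 0.00662 = $5,939.43752
City of Rookery: ($1,004,696 − $107,500) × 0.01256 = $897,196 × 0.01256 = $11,268.78176
Levies subtotal = $29,224.38344
Total = $29,224.38344 + $771 = $29,995.38344

$29,995.38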